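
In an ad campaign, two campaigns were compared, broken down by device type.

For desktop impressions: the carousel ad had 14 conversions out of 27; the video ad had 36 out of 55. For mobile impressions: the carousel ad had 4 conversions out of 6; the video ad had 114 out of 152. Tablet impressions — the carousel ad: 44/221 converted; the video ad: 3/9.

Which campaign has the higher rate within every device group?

Desktop: the carousel ad 14/27 = 51.9%, the video ad 36/55 = 65.5% → the video ad
Mobile: the carousel ad 4/6 = 66.7%, the video ad 114/152 = 75.0% → the video ad
Tablet: the carousel ad 44/221 = 19.9%, the video ad 3/9 = 33.3% → the video ad
The video ad has the higher rate in all 3 groups.

the video ad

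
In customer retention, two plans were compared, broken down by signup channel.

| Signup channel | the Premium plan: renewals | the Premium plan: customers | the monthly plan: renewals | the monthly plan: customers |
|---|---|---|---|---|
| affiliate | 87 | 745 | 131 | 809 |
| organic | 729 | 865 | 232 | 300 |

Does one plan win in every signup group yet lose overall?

Affiliate: the Premium plan 87/745 = 11.7%, the monthly plan 131/809 = 16.2% → the monthly plan
Organic: the Premium plan 729/865 = 84.3%, the monthly plan 232/300 = 77.3% → the Premium plan
Overall: the Premium plan 816/1610 = 50.7%, the monthly plan 363/1109 = 32.7% → the Premium plan
Neither sweeps: the Premium plan wins 1 of 2 groups, the monthly plan wins 1. The Premium plan wins overall but not every group — no Simpson reversal.

No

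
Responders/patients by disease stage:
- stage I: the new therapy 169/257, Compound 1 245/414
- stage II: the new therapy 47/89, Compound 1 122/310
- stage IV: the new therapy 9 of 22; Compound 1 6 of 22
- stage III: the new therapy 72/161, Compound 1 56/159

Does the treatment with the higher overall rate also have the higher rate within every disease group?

Yes

Stage I: the new therapy 169/257 = 65.8%, Compound 1 245/414 = 59.2% → the new therapy
Stage II: the new therapy 47/89 = 52.8%, Compound 1 122/310 = 39.4% → the new therapy
Stage IV: the new therapy 9/22 = 40.9%, Compound 1 6/22 = 27.3% → the new therapy
Stage III: the new therapy 72/161 = 44.7%, Compound 1 56/159 = 35.2% → the new therapy
Overall: the new therapy 297/529 = 56.1%, Compound 1 429/905 = 47.4% → the new therapy
The new therapy wins overall and in every disease group — no reversal.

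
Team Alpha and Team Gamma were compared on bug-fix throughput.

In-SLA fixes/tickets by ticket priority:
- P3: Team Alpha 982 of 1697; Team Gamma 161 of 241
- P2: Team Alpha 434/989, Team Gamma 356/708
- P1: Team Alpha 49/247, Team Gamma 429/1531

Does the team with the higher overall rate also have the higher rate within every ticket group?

P3: Team Alpha 982/1697 = 57.9%, Team Gamma 161/241 = 66.8% → Team Gamma
P2: Team Alpha 434/989 = 43.9%, Team Gamma 356/708 = 50.3% → Team Gamma
P1: Team Alpha 49/247 = 19.8%, Team Gamma 429/1531 = 28.0% → Team Gamma
Overall: Team Alpha 1465/2933 = 49.9%, Team Gamma 946/2480 = 38.1% → Team Alpha
Team Gamma wins each ticket group but Team Alpha wins overall — the comparison reverses. Team Gamma's tickets skew toward P1, which has a lower base rate.

No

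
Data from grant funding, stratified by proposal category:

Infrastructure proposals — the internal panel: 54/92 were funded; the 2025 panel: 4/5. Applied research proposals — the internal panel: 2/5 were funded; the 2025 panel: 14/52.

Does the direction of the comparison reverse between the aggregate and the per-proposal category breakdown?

Infrastructure: the internal panel 54/92 = 58.7%, the 2025 panel 4/5 = 80.0% → the 2025 panel
Applied research: the internal panel 2/5 = 40.0%, the 2025 panel 14/52 = 26.9% → the internal panel
Overall: the internal panel 56/97 = 57.7%, the 2025 panel 18/57 = 31.6% → the internal panel
Neither sweeps: the internal panel wins 1 of 2 groups, the 2025 panel wins 1. The internal panel wins overall but not every group — no Simpson reversal.

No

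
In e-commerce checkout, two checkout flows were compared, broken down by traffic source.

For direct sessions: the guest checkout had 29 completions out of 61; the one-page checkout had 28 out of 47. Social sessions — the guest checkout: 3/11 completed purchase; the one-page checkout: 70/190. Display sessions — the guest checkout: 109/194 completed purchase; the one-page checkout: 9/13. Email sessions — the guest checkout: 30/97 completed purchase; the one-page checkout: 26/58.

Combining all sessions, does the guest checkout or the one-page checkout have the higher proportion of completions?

Direct: the guest checkout 29/61 = 47.5%, the one-page checkout 28/47 = 59.6% → the one-page checkout
Social: the guest checkout 3/11 = 27.3%, the one-page checkout 70/190 = 36.8% → the one-page checkout
Display: the guest checkout 109/194 = 56.2%, the one-page checkout 9/13 = 69.2% → the one-page checkout
Email: the guest checkout 30/97 = 30.9%, the one-page checkout 26/58 = 44.8% → the one-page checkout
Overall: the guest checkout 171/363 = 47.1%, the one-page checkout 133/308 = 43.2% → the guest checkout
(The one-page checkout wins every traffic group but the guest checkout wins overall — the one-page checkout's sessions skew toward the low-rate social group.)

the guest checkout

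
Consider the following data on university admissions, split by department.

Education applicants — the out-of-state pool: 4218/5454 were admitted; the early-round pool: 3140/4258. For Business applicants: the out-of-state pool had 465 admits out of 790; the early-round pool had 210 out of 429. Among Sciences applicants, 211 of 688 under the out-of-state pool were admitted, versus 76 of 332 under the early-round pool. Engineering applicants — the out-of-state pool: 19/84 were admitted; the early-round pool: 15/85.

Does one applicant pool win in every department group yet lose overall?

No

Education: the out-of-state pool 4218/5454 = 77.3%, the early-round pool 3140/4258 = 73.7% → the out-of-state pool
Business: the out-of-state pool 465/790 = 58.9%, the early-round pool 210/429 = 49.0% → the out-of-state pool
Sciences: the out-of-state pool 211/688 = 30.7%, the early-round pool 76/332 = 22.9% → the out-of-state pool
Engineering: the out-of-state pool 19/84 = 22.6%, the early-round pool 15/85 = 17.6% → the out-of-state pool
Overall: the out-of-state pool 4913/7016 = 70.0%, the early-round pool 3441/5104 = 67.4% → the out-of-state pool
The out-of-state pool wins overall and in every department group — no reversal.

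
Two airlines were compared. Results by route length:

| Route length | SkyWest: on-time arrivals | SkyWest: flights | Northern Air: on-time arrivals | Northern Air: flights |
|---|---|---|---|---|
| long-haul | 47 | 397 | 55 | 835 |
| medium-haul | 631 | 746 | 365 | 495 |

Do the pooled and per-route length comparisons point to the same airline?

Yes

Long-haul: SkyWest 47/397 = 11.8%, Northern Air 55/835 = 6.6% → SkyWest
Medium-haul: SkyWest 631/746 = 84.6%, Northern Air 365/495 = 73.7% → SkyWest
Overall: SkyWest 678/1143 = 59.3%, Northern Air 420/1330 = 31.6% → SkyWest
SkyWest wins overall and in every route group — no reversal.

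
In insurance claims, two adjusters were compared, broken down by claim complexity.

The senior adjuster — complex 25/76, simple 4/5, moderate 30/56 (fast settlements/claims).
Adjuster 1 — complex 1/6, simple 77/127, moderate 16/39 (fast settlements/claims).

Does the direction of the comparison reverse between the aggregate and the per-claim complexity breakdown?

Yes

Complex: the senior adjuster 25/76 = 32.9%, Adjuster 1 1/6 = 16.7% → the senior adjuster
Simple: the senior adjuster 4/5 = 80.0%, Adjuster 1 77/127 = 60.6% → the senior adjuster
Moderate: the senior adjuster 30/56 = 53.6%, Adjuster 1 16/39 = 41.0% → the senior adjuster
Overall: the senior adjuster 59/137 = 43.1%, Adjuster 1 94/172 = 54.7% → Adjuster 1
The senior adjuster wins each claim group but Adjuster 1 wins overall — the comparison reverses. The senior adjuster's claims skew toward complex, which has a lower base rate.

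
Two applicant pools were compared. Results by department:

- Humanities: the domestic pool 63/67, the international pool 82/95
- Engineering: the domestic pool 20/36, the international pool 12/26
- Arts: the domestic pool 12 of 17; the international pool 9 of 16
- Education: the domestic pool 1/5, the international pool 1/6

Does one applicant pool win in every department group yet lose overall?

Humanities: the domestic pool 63/67 = 94.0%, the international pool 82/95 = 86.3% → the domestic pool
Engineering: the domestic pool 20/36 = 55.6%, the international pool 12/26 = 46.2% → the domestic pool
Arts: the domestic pool 12/17 = 70.6%, the international pool 9/16 = 56.2% → the domestic pool
Education: the domestic pool 1/5 = 20.0%, the international pool 1/6 = 16.7% → the domestic pool
Overall: the domestic pool 96/125 = 76.8%, the international pool 104/143 = 72.7% → the domestic pool
The domestic pool wins overall and in every department group — no reversal.

No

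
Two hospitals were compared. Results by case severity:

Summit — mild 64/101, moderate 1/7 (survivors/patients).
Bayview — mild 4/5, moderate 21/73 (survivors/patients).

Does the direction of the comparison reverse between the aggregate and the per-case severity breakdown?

Yes

Mild: Summit 64/101 = 63.4%, Bayview 4/5 = 80.0% → Bayview
Moderate: Summit 1/7 = 14.3%, Bayview 21/73 = 28.8% → Bayview
Overall: Summit 65/108 = 60.2%, Bayview 25/78 = 32.1% → Summit
Bayview wins each case group but Summit wins overall — the comparison reverses. Bayview's patients skew toward moderate, which has a lower base rate.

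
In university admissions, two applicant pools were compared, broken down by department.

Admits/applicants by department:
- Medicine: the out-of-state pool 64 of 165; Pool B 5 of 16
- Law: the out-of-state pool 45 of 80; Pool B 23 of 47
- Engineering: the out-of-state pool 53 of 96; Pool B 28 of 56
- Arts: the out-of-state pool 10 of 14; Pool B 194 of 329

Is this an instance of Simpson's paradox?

Yes

Medicine: the out-of-state pool 64/165 = 38.8%, Pool B 5/16 = 31.2% → the out-of-state pool
Law: the out-of-state pool 45/80 = 56.2%, Pool B 23/47 = 48.9% → the out-of-state pool
Engineering: the out-of-state pool 53/96 = 55.2%, Pool B 28/56 = 50.0% → the out-of-state pool
Arts: the out-of-state pool 10/14 = 71.4%, Pool B 194/329 = 59.0% → the out-of-state pool
Overall: the out-of-state pool 172/355 = 48.5%, Pool B 250/448 = 55.8% → Pool B
The out-of-state pool wins each department group but Pool B wins overall — the comparison reverses. The out-of-state pool's applicants skew toward Medicine, which has a lower base rate.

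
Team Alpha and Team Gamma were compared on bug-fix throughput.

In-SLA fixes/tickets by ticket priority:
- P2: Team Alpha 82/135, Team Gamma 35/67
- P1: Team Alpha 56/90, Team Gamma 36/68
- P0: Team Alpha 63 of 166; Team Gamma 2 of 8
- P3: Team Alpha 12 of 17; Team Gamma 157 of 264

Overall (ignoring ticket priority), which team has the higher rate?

P2: Team Alpha 82/135 = 60.7%, Team Gamma 35/67 = 52.2% → Team Alpha
P1: Team Alpha 56/90 = 62.2%, Team Gamma 36/68 = 52.9% → Team Alpha
P0: Team Alpha 63/166 = 38.0%, Team Gamma 2/8 = 25.0% → Team Alpha
P3: Team Alpha 12/17 = 70.6%, Team Gamma 157/264 = 59.5% → Team Alpha
Overall: Team Alpha 213/408 = 52.2%, Team Gamma 230/407 = 56.5% → Team Gamma
(Team Alpha wins every ticket group but Team Gamma wins overall — Team Alpha's tickets skew toward the low-rate P0 group.)

Team Gamma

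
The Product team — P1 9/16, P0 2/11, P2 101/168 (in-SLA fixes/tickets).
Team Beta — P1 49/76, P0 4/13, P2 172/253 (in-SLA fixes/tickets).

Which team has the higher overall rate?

P1: the Product team 9/16 = 56.2%, Team Beta 49/76 = 64.5% → Team Beta
P0: the Product team 2/11 = 18.2%, Team Beta 4/13 = 30.8% → Team Beta
P2: the Product team 101/168 = 60.1%, Team Beta 172/253 = 68.0% → Team Beta
Overall: the Product team 112/195 = 57.4%, Team Beta 225/342 = 65.8% → Team Beta

Team Beta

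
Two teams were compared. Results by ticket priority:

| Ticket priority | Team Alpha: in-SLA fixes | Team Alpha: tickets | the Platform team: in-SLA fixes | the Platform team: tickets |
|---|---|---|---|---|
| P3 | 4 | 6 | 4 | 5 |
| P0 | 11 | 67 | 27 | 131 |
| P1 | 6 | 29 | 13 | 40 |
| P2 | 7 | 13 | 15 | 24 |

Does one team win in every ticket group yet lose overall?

No

P3: Team Alpha 4/6 = 66.7%, the Platform team 4/5 = 80.0% → the Platform team
P0: Team Alpha 11/67 = 16.4%, the Platform team 27/131 = 20.6% → the Platform team
P1: Team Alpha 6/29 = 20.7%, the Platform team 13/40 = 32.5% → the Platform team
P2: Team Alpha 7/13 = 53.8%, the Platform team 15/24 = 62.5% → the Platform team
Overall: Team Alpha 28/115 = 24.3%, the Platform team 59/200 = 29.5% → the Platform team
The Platform team wins overall and in every ticket group — no reversal.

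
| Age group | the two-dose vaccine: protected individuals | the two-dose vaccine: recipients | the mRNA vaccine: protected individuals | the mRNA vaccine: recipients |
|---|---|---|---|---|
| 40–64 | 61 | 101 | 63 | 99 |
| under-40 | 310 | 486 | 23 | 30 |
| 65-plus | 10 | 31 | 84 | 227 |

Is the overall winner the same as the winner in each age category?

40–64: the two-dose vaccine 61/101 = 60.4%, the mRNA vaccine 63/99 = 63.6% → the mRNA vaccine
Under-40: the two-dose vaccine 310/486 = 63.8%, the mRNA vaccine 23/30 = 76.7% → the mRNA vaccine
65-plus: the two-dose vaccine 10/31 = 32.3%, the mRNA vaccine 84/227 = 37.0% → the mRNA vaccine
Overall: the two-dose vaccine 381/618 = 61.7%, the mRNA vaccine 170/356 = 47.8% → the two-dose vaccine
The mRNA vaccine wins each age group but the two-dose vaccine wins overall — the comparison reverses. The mRNA vaccine's recipients skew toward 65-plus, which has a lower base rate.

No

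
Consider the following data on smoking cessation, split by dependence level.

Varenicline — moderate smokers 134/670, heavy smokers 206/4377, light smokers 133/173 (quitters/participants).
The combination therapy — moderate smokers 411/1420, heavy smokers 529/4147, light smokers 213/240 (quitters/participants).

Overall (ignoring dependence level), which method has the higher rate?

the combination therapy

Moderate smokers: varenicline 134/670 = 20.0%, the combination therapy 411/1420 = 28.9% → the combination therapy
Heavy smokers: varenicline 206/4377 = 4.7%, the combination therapy 529/4147 = 12.8% → the combination therapy
Light smokers: varenicline 133/173 = 76.9%, the combination therapy 213/240 = 88.8% → the combination therapy
Overall: varenicline 473/5220 = 9.1%, the combination therapy 1153/5807 = 19.9% → the combination therapy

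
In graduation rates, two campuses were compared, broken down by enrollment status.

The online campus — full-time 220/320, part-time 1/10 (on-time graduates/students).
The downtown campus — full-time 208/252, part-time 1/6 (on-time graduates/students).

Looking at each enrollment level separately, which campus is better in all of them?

the downtown campus

Full-time: the online campus 220/320 = 68.8%, the downtown campus 208/252 = 82.5% → the downtown campus
Part-time: the online campus 1/10 = 10.0%, the downtown campus 1/6 = 16.7% → the downtown campus
The downtown campus has the higher rate in both groups.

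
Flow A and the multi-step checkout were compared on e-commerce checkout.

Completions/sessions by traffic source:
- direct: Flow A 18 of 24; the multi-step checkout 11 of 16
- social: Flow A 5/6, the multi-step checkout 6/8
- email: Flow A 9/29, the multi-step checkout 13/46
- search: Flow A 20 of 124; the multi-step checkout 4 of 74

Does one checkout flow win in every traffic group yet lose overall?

No

Direct: Flow A 18/24 = 75.0%, the multi-step checkout 11/16 = 68.8% → Flow A
Social: Flow A 5/6 = 83.3%, the multi-step checkout 6/8 = 75.0% → Flow A
Email: Flow A 9/29 = 31.0%, the multi-step checkout 13/46 = 28.3% → Flow A
Search: Flow A 20/124 = 16.1%, the multi-step checkout 4/74 = 5.4% → Flow A
Overall: Flow A 52/183 = 28.4%, the multi-step checkout 34/144 = 23.6% → Flow A
Flow A wins overall and in every traffic group — no reversal.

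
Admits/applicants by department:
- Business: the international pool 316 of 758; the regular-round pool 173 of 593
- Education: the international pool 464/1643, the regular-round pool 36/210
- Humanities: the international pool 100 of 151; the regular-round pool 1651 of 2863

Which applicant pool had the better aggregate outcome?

the regular-round pool

Business: the international pool 316/758 = 41.7%, the regular-round pool 173/593 = 29.2% → the international pool
Education: the international pool 464/1643 = 28.2%, the regular-round pool 36/210 = 17.1% → the international pool
Humanities: the international pool 100/151 = 66.2%, the regular-round pool 1651/2863 = 57.7% → the international pool
Overall: the international pool 880/2552 = 34.5%, the regular-round pool 1860/3666 = 50.7% → the regular-round pool
(The international pool wins every department group but the regular-round pool wins overall — the international pool's applicants skew toward the low-rate Education group.)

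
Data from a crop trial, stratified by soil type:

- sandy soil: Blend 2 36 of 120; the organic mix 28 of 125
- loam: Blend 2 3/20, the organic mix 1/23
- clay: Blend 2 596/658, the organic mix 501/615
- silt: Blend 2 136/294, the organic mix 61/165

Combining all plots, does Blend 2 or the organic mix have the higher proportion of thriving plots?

Sandy soil: Blend 2 36/120 = 30.0%, the organic mix 28/125 = 22.4% → Blend 2
Loam: Blend 2 3/20 = 15.0%, the organic mix 1/23 = 4.3% → Blend 2
Clay: Blend 2 596/658 = 90.6%, the organic mix 501/615 = 81.5% → Blend 2
Silt: Blend 2 136/294 = 46.3%, the organic mix 61/165 = 37.0% → Blend 2
Overall: Blend 2 771/1092 = 70.6%, the organic mix 591/928 = 63.7% → Blend 2

Blend 2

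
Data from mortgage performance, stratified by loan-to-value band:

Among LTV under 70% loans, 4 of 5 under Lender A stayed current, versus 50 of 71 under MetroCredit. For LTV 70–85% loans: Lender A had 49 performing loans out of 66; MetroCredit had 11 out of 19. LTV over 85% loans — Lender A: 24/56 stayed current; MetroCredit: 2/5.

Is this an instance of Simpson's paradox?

LTV under 70%: Lender A 4/5 = 80.0%, MetroCredit 50/71 = 70.4% → Lender A
LTV 70–85%: Lender A 49/66 = 74.2%, MetroCredit 11/19 = 57.9% → Lender A
LTV over 85%: Lender A 24/56 = 42.9%, MetroCredit 2/5 = 40.0% → Lender A
Overall: Lender A 77/127 = 60.6%, MetroCredit 63/95 = 66.3% → MetroCredit
Lender A wins each loan-to-value group but MetroCredit wins overall — the comparison reverses. Lender A's loans skew toward LTV over 85%, which has a lower base rate.

Yes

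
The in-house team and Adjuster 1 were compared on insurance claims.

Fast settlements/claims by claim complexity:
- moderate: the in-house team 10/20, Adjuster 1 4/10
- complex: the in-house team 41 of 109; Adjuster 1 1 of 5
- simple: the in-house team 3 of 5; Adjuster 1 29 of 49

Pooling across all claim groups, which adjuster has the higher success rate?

Moderate: the in-house team 10/20 = 50.0%, Adjuster 1 4/10 = 40.0% → the in-house team
Complex: the in-house team 41/109 = 37.6%, Adjuster 1 1/5 = 20.0% → the in-house team
Simple: the in-house team 3/5 = 60.0%, Adjuster 1 29/49 = 59.2% → the in-house team
Overall: the in-house team 54/134 = 40.3%, Adjuster 1 34/64 = 53.1% → Adjuster 1
(The in-house team wins every claim group but Adjuster 1 wins overall — the in-house team's claims skew toward the low-rate complex group.)

Adjuster 1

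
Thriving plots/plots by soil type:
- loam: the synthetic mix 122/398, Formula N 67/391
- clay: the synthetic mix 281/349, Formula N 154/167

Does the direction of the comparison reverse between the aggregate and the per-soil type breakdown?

No

Loam: the synthetic mix 122/398 = 30.7%, Formula N 67/391 = 17.1% → the synthetic mix
Clay: the synthetic mix 281/349 = 80.5%, Formula N 154/167 = 92.2% → Formula N
Overall: the synthetic mix 403/747 = 53.9%, Formula N 221/558 = 39.6% → the synthetic mix
Neither sweeps: the synthetic mix wins 1 of 2 groups, Formula N wins 1. The synthetic mix wins overall but not every group — no Simpson reversal.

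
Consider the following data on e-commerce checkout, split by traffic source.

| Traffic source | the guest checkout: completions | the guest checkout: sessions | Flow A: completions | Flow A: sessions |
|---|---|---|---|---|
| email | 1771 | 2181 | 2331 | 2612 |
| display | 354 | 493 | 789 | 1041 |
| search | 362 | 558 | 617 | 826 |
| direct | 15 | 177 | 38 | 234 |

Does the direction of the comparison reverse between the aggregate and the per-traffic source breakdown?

No

Email: the guest checkout 1771/2181 = 81.2%, Flow A 2331/2612 = 89.2% → Flow A
Display: the guest checkout 354/493 = 71.8%, Flow A 789/1041 = 75.8% → Flow A
Search: the guest checkout 362/558 = 64.9%, Flow A 617/826 = 74.7% → Flow A
Direct: the guest checkout 15/177 = 8.5%, Flow A 38/234 = 16.2% → Flow A
Overall: the guest checkout 2502/3409 = 73.4%, Flow A 3775/4713 = 80.1% → Flow A
Flow A wins overall and in every traffic group — no reversal.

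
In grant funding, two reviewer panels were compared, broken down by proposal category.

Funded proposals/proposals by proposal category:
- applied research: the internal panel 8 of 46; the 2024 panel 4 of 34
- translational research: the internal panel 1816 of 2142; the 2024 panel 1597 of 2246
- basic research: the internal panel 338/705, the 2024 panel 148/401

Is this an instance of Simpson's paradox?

No

Applied research: the internal panel 8/46 = 17.4%, the 2024 panel 4/34 = 11.8% → the internal panel
Translational research: the internal panel 1816/2142 = 84.8%, the 2024 panel 1597/2246 = 71.1% → the internal panel
Basic research: the internal panel 338/705 = 47.9%, the 2024 panel 148/401 = 36.9% → the internal panel
Overall: the internal panel 2162/2893 = 74.7%, the 2024 panel 1749/2681 = 65.2% → the internal panel
The internal panel wins overall and in every proposal group — no reversal.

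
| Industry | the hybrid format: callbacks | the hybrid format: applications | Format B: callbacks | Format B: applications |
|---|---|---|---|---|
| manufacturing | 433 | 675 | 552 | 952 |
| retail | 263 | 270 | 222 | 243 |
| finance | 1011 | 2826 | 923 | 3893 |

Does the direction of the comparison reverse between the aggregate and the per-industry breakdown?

Manufacturing: the hybrid format 433/675 = 64.1%, Format B 552/952 = 58.0% → the hybrid format
Retail: the hybrid format 263/270 = 97.4%, Format B 222/243 = 91.4% → the hybrid format
Finance: the hybrid format 1011/2826 = 35.8%, Format B 923/3893 = 23.7% → the hybrid format
Overall: the hybrid format 1707/3771 = 45.3%, Format B 1697/5088 = 33.4% → the hybrid format
The hybrid format wins overall and in every industry group — no reversal.

No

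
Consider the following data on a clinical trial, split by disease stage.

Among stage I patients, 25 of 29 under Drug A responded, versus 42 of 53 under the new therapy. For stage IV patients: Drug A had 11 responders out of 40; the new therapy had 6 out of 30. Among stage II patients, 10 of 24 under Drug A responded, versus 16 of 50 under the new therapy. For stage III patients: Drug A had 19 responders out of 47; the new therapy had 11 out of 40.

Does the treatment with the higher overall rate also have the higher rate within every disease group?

Stage I: Drug A 25/29 = 86.2%, the new therapy 42/53 = 79.2% → Drug A
Stage IV: Drug A 11/40 = 27.5%, the new therapy 6/30 = 20.0% → Drug A
Stage II: Drug A 10/24 = 41.7%, the new therapy 16/50 = 32.0% → Drug A
Stage III: Drug A 19/47 = 40.4%, the new therapy 11/40 = 27.5% → Drug A
Overall: Drug A 65/140 = 46.4%, the new therapy 75/173 = 43.4% → Drug A
Drug A wins overall and in every disease group — no reversal.

Yes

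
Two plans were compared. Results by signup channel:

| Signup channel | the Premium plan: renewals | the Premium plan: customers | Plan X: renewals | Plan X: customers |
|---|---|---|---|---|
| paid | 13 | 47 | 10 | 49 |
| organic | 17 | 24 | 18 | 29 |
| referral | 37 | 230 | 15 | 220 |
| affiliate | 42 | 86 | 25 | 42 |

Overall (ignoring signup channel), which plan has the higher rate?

Paid: the Premium plan 13/47 = 27.7%, Plan X 10/49 = 20.4% → the Premium plan
Organic: the Premium plan 17/24 = 70.8%, Plan X 18/29 = 62.1% → the Premium plan
Referral: the Premium plan 37/230 = 16.1%, Plan X 15/220 = 6.8% → the Premium plan
Affiliate: the Premium plan 42/86 = 48.8%, Plan X 25/42 = 59.5% → Plan X
Overall: the Premium plan 109/387 = 28.2%, Plan X 68/340 = 20.0% → the Premium plan
(Neither sweeps every signup group, but the Premium plan has the higher pooled rate.)

the Premium plan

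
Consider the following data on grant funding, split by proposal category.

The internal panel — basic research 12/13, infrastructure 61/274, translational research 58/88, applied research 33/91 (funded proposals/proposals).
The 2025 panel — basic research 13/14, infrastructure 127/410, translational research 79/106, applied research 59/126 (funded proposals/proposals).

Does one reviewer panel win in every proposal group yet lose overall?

No

Basic research: the internal panel 12/13 = 92.3%, the 2025 panel 13/14 = 92.9% → the 2025 panel
Infrastructure: the internal panel 61/274 = 22.3%, the 2025 panel 127/410 = 31.0% → the 2025 panel
Translational research: the internal panel 58/88 = 65.9%, the 2025 panel 79/106 = 74.5% → the 2025 panel
Applied research: the internal panel 33/91 = 36.3%, the 2025 panel 59/126 = 46.8% → the 2025 panel
Overall: the internal panel 164/466 = 35.2%, the 2025 panel 278/656 = 42.4% → the 2025 panel
The 2025 panel wins overall and in every proposal group — no reversal.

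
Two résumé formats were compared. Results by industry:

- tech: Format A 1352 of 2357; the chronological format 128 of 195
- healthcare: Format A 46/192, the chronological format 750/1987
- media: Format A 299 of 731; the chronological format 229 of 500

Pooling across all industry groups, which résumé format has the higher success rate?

Format A

Tech: Format A 1352/2357 = 57.4%, the chronological format 128/195 = 65.6% → the chronological format
Healthcare: Format A 46/192 = 24.0%, the chronological format 750/1987 = 37.7% → the chronological format
Media: Format A 299/731 = 40.9%, the chronological format 229/500 = 45.8% → the chronological format
Overall: Format A 1697/3280 = 51.7%, the chronological format 1107/2682 = 41.3% → Format A
(The chronological format wins every industry group but Format A wins overall — the chronological format's applications skew toward the low-rate healthcare group.)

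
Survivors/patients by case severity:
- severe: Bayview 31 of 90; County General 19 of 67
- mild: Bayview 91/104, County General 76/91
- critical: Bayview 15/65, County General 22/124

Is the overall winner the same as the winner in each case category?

Severe: Bayview 31/90 = 34.4%, County General 19/67 = 28.4% → Bayview
Mild: Bayview 91/104 = 87.5%, County General 76/91 = 83.5% → Bayview
Critical: Bayview 15/65 = 23.1%, County General 22/124 = 17.7% → Bayview
Overall: Bayview 137/259 = 52.9%, County General 117/282 = 41.5% → Bayview
Bayview wins overall and in every case group — no reversal.

Yes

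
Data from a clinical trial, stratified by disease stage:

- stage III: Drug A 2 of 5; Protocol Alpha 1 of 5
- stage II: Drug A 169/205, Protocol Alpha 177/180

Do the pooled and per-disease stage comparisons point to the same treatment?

Stage III: Drug A 2/5 = 40.0%, Protocol Alpha 1/5 = 20.0% → Drug A
Stage II: Drug A 169/205 = 82.4%, Protocol Alpha 177/180 = 98.3% → Protocol Alpha
Overall: Drug A 171/210 = 81.4%, Protocol Alpha 178/185 = 96.2% → Protocol Alpha
Neither sweeps: Drug A wins 1 of 2 groups, Protocol Alpha wins 1. Protocol Alpha wins overall but not every group — no Simpson reversal.

No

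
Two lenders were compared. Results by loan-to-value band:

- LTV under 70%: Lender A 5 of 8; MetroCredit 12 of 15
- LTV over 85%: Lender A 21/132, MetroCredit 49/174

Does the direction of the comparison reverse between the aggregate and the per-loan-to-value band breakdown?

LTV under 70%: Lender A 5/8 = 62.5%, MetroCredit 12/15 = 80.0% → MetroCredit
LTV over 85%: Lender A 21/132 = 15.9%, MetroCredit 49/174 = 28.2% → MetroCredit
Overall: Lender A 26/140 = 18.6%, MetroCredit 61/189 = 32.3% → MetroCredit
MetroCredit wins overall and in every loan-to-value group — no reversal.

No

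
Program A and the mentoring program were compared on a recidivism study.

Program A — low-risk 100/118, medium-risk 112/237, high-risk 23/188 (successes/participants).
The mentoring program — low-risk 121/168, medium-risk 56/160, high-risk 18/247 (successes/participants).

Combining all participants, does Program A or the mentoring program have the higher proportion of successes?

Program A

Low-risk: Program A 100/118 = 84.7%, the mentoring program 121/168 = 72.0% → Program A
Medium-risk: Program A 112/237 = 47.3%, the mentoring program 56/160 = 35.0% → Program A
High-risk: Program A 23/188 = 12.2%, the mentoring program 18/247 = 7.3% → Program A
Overall: Program A 235/543 = 43.3%, the mentoring program 195/575 = 33.9% → Program A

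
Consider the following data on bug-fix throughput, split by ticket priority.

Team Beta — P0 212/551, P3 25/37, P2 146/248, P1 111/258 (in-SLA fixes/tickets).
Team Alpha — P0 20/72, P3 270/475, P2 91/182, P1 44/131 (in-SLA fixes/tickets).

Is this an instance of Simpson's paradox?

P0: Team Beta 212/551 = 38.5%, Team Alpha 20/72 = 27.8% → Team Beta
P3: Team Beta 25/37 = 67.6%, Team Alpha 270/475 = 56.8% → Team Beta
P2: Team Beta 146/248 = 58.9%, Team Alpha 91/182 = 50.0% → Team Beta
P1: Team Beta 111/258 = 43.0%, Team Alpha 44/131 = 33.6% → Team Beta
Overall: Team Beta 494/1094 = 45.2%, Team Alpha 425/860 = 49.4% → Team Alpha
Team Beta wins each ticket group but Team Alpha wins overall — the comparison reverses. Team Beta's tickets skew toward P0, which has a lower base rate.

Yes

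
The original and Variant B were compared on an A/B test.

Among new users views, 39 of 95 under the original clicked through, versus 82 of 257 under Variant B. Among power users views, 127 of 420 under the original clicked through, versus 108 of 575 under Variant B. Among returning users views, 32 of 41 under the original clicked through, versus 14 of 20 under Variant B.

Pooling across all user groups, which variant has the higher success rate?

the original

New users: the original 39/95 = 41.1%, Variant B 82/257 = 31.9% → the original
Power users: the original 127/420 = 30.2%, Variant B 108/575 = 18.8% → the original
Returning users: the original 32/41 = 78.0%, Variant B 14/20 = 70.0% → the original
Overall: the original 198/556 = 35.6%, Variant B 204/852 = 23.9% → the original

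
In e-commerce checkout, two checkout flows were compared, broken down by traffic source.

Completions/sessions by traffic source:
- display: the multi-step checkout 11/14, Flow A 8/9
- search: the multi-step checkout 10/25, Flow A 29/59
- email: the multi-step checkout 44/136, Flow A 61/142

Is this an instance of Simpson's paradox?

Display: the multi-step checkout 11/14 = 78.6%, Flow A 8/9 = 88.9% → Flow A
Search: the multi-step checkout 10/25 = 40.0%, Flow A 29/59 = 49.2% → Flow A
Email: the multi-step checkout 44/136 = 32.4%, Flow A 61/142 = 43.0% → Flow A
Overall: the multi-step checkout 65/175 = 37.1%, Flow A 98/210 = 46.7% → Flow A
Flow A wins overall and in every traffic group — no reversal.

No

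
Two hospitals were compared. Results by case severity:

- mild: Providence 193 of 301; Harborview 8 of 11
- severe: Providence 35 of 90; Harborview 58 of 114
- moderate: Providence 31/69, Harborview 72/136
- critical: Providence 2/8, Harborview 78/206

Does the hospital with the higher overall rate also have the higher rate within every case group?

Mild: Providence 193/301 = 64.1%, Harborview 8/11 = 72.7% → Harborview
Severe: Providence 35/90 = 38.9%, Harborview 58/114 = 50.9% → Harborview
Moderate: Providence 31/69 = 44.9%, Harborview 72/136 = 52.9% → Harborview
Critical: Providence 2/8 = 25.0%, Harborview 78/206 = 37.9% → Harborview
Overall: Providence 261/468 = 55.8%, Harborview 216/467 = 46.3% → Providence
Harborview wins each case group but Providence wins overall — the comparison reverses. Harborview's patients skew toward critical, which has a lower base rate.

No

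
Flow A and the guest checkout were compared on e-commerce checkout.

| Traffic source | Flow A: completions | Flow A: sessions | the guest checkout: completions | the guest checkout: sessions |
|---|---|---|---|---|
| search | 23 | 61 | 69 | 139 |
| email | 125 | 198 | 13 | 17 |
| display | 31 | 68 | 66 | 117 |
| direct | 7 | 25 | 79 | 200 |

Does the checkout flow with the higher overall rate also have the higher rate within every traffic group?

Search: Flow A 23/61 = 37.7%, the guest checkout 69/139 = 49.6% → the guest checkout
Email: Flow A 125/198 = 63.1%, the guest checkout 13/17 = 76.5% → the guest checkout
Display: Flow A 31/68 = 45.6%, the guest checkout 66/117 = 56.4% → the guest checkout
Direct: Flow A 7/25 = 28.0%, the guest checkout 79/200 = 39.5% → the guest checkout
Overall: Flow A 186/352 = 52.8%, the guest checkout 227/473 = 48.0% → Flow A
The guest checkout wins each traffic group but Flow A wins overall — the comparison reverses. The guest checkout's sessions skew toward direct, which has a lower base rate.

No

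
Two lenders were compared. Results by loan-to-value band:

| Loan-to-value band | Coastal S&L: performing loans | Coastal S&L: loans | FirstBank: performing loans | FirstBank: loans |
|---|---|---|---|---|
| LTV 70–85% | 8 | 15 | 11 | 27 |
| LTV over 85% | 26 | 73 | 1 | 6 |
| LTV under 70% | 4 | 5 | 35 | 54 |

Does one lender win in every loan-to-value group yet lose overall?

Yes

LTV 70–85%: Coastal S&L 8/15 = 53.3%, FirstBank 11/27 = 40.7% → Coastal S&L
LTV over 85%: Coastal S&L 26/73 = 35.6%, FirstBank 1/6 = 16.7% → Coastal S&L
LTV under 70%: Coastal S&L 4/5 = 80.0%, FirstBank 35/54 = 64.8% → Coastal S&L
Overall: Coastal S&L 38/93 = 40.9%, FirstBank 47/87 = 54.0% → FirstBank
Coastal S&L wins each loan-to-value group but FirstBank wins overall — the comparison reverses. Coastal S&L's loans skew toward LTV over 85%, which has a lower base rate.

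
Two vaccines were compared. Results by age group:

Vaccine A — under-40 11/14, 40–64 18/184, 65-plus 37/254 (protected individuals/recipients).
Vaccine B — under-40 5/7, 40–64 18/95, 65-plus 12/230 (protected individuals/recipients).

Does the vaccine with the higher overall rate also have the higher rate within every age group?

Under-40: Vaccine A 11/14 = 78.6%, Vaccine B 5/7 = 71.4% → Vaccine A
40–64: Vaccine A 18/184 = 9.8%, Vaccine B 18/95 = 18.9% → Vaccine B
65-plus: Vaccine A 37/254 = 14.6%, Vaccine B 12/230 = 5.2% → Vaccine A
Overall: Vaccine A 66/452 = 14.6%, Vaccine B 35/332 = 10.5% → Vaccine A
Neither sweeps: Vaccine A wins 2 of 3 groups, Vaccine B wins 1. Vaccine A wins overall but not every group — no Simpson reversal.

No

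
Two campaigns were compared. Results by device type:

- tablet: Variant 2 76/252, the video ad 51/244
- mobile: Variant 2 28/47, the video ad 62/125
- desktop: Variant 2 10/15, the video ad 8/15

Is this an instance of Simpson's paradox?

Tablet: Variant 2 76/252 = 30.2%, the video ad 51/244 = 20.9% → Variant 2
Mobile: Variant 2 28/47 = 59.6%, the video ad 62/125 = 49.6% → Variant 2
Desktop: Variant 2 10/15 = 66.7%, the video ad 8/15 = 53.3% → Variant 2
Overall: Variant 2 114/314 = 36.3%, the video ad 121/384 = 31.5% → Variant 2
Variant 2 wins overall and in every device group — no reversal.

No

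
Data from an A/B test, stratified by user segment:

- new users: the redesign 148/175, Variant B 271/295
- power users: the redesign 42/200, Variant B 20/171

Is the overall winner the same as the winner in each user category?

No

New users: the redesign 148/175 = 84.6%, Variant B 271/295 = 91.9% → Variant B
Power users: the redesign 42/200 = 21.0%, Variant B 20/171 = 11.7% → the redesign
Overall: the redesign 190/375 = 50.7%, Variant B 291/466 = 62.4% → Variant B
Neither sweeps: the redesign wins 1 of 2 groups, Variant B wins 1. Variant B wins overall but not every group — no Simpson reversal.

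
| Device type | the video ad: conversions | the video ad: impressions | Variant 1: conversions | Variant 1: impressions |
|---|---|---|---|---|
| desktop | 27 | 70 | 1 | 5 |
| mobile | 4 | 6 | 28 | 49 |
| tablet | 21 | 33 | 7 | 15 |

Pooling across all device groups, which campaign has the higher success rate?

Desktop: the video ad 27/70 = 38.6%, Variant 1 1/5 = 20.0% → the video ad
Mobile: the video ad 4/6 = 66.7%, Variant 1 28/49 = 57.1% → the video ad
Tablet: the video ad 21/33 = 63.6%, Variant 1 7/15 = 46.7% → the video ad
Overall: the video ad 52/109 = 47.7%, Variant 1 36/69 = 52.2% → Variant 1
(The video ad wins every device group but Variant 1 wins overall — the video ad's impressions skew toward the low-rate desktop group.)

Variant 1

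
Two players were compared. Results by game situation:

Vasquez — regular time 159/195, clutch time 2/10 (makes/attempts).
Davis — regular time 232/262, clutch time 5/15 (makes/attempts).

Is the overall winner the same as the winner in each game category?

Yes

Regular time: Vasquez 159/195 = 81.5%, Davis 232/262 = 88.5% → Davis
Clutch time: Vasquez 2/10 = 20.0%, Davis 5/15 = 33.3% → Davis
Overall: Vasquez 161/205 = 78.5%, Davis 237/277 = 85.6% → Davis
Davis wins overall and in every game group — no reversal.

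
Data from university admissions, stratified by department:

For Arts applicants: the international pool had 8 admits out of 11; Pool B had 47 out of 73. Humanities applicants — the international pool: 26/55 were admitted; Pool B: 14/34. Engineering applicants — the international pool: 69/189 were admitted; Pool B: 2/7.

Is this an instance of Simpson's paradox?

Yes

Arts: the international pool 8/11 = 72.7%, Pool B 47/73 = 64.4% → the international pool
Humanities: the international pool 26/55 = 47.3%, Pool B 14/34 = 41.2% → the international pool
Engineering: the international pool 69/189 = 36.5%, Pool B 2/7 = 28.6% → the international pool
Overall: the international pool 103/255 = 40.4%, Pool B 63/114 = 55.3% → Pool B
The international pool wins each department group but Pool B wins overall — the comparison reverses. The international pool's applicants skew toward Engineering, which has a lower base rate.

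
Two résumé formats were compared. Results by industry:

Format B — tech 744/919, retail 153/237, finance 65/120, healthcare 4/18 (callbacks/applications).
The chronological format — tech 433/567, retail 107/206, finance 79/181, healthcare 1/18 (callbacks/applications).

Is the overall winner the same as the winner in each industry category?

Yes

Tech: Format B 744/919 = 81.0%, the chronological format 433/567 = 76.4% → Format B
Retail: Format B 153/237 = 64.6%, the chronological format 107/206 = 51.9% → Format B
Finance: Format B 65/120 = 54.2%, the chronological format 79/181 = 43.6% → Format B
Healthcare: Format B 4/18 = 22.2%, the chronological format 1/18 = 5.6% → Format B
Overall: Format B 966/1294 = 74.7%, the chronological format 620/972 = 63.8% → Format B
Format B wins overall and in every industry group — no reversal.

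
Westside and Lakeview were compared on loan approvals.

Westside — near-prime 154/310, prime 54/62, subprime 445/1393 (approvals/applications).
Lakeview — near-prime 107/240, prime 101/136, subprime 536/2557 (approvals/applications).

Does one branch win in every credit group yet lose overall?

Near-prime: Westside 154/310 = 49.7%, Lakeview 107/240 = 44.6% → Westside
Prime: Westside 54/62 = 87.1%, Lakeview 101/136 = 74.3% → Westside
Subprime: Westside 445/1393 = 31.9%, Lakeview 536/2557 = 21.0% → Westside
Overall: Westside 653/1765 = 37.0%, Lakeview 744/2933 = 25.4% → Westside
Westside wins overall and in every credit group — no reversal.

No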